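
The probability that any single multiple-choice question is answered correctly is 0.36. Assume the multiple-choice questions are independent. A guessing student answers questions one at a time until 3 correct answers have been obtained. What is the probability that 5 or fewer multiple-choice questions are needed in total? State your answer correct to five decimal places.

0.25090

Finishing within 5 multiple-choice questions ⇔ at least 3 successes in the first 5. With X ~ Binomial(5, 0.36), P(Y ≤ 5) = 1 − P(X ≤ 2).
  k=0: C(5,0)·0.36^0·0.64^5 = 0.1073742
  k=1: C(5,1)·0.36^1·0.64^4 = 0.3019899
  k=2: C(5,2)·0.36^2·0.64^3 = 0.3397386
1 − 0.7491027 = 0.2508973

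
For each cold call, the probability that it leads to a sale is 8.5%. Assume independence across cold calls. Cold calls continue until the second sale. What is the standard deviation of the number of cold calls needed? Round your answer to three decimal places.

Y = total cold calls until the second success; negative binomial with r=2, p=0.085.
SD(Y) = √[r(1−p)/p²] = √(253.28720) = 15.91500

15.915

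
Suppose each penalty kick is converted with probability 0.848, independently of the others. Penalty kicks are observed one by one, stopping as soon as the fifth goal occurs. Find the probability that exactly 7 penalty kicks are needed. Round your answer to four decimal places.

Y = trial on which the fifth success occurs; negative binomial, r=5, p=0.848.
P(Y=7) = C(6,4) · p^5 · (1−p)^2
= 15 · 0.43851 · 0.023104 = 0.151970

0.1520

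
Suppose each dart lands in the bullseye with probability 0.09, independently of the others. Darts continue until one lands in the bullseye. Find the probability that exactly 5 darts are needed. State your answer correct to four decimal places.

Geometric (trials to first success), p = 0.09.
P(Y = 5) = (1−p)^4 · p = 0.68575 · 0.09 = 0.061717

0.0617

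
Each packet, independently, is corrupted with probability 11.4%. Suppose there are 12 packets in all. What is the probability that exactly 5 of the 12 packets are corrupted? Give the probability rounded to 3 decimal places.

X ~ Binomial(n=12, p=0.114).
P(X=5) = C(12,5) · p^5 · (1−p)^7
= 792 · 1.9254e-05 · 0.42858 = 0.00654

0.007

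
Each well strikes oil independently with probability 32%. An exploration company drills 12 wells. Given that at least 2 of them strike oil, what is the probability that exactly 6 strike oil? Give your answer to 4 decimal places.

0.1049

X ~ Binomial(12, 0.32). Want P(X=6 | X≥2) = P(X=6) / P(X≥2).
P(X=6) = C(12,6)·0.32^6·0.68^6 = 0.098090
P(X≥2) = 1 − 0.009775 − 0.055199 = 0.935026
Ratio = 0.098090 / 0.935026 = 0.104906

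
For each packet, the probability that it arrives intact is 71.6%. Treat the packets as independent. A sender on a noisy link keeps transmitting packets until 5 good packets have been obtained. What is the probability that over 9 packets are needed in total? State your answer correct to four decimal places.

Needing more than 9 packets ⇔ fewer than 5 successes in the first 9. With X ~ Binomial(9, 0.716), P(Y > 9) = P(X ≤ 4).
  k=0: C(9,0)·0.716^0·0.284^9 = 0.000012
  k=1: C(9,1)·0.716^1·0.284^8 = 0.000273
  k=2: C(9,2)·0.716^2·0.284^7 = 0.002750
  k=3: C(9,3)·0.716^3·0.284^6 = 0.016178
  k=4: C(9,4)·0.716^4·0.284^5 = 0.061181
P(X ≤ 4) = 0.080394

0.0804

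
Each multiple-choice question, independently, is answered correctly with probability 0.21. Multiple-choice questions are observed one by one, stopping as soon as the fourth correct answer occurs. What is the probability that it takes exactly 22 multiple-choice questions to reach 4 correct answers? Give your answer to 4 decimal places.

0.0372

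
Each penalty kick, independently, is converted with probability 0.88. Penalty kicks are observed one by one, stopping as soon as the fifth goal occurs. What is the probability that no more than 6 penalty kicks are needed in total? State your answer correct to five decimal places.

0.84437

Finishing within 6 penalty kicks ⇔ at least 5 successes in the first 6. With X ~ Binomial(6, 0.88), P(Y ≤ 6) = 1 − P(X ≤ 4).
  k=0: C(6,0)·0.88^0·0.12^6 = 0.0000030
  k=1: C(6,1)·0.88^1·0.12^5 = 0.0001314
  k=2: C(6,2)·0.88^2·0.12^4 = 0.0024087
  k=3: C(6,3)·0.88^3·0.12^3 = 0.0235517
  k=4: C(6,4)·0.88^4·0.12^2 = 0.1295342
1 − 0.1556289 = 0.8443711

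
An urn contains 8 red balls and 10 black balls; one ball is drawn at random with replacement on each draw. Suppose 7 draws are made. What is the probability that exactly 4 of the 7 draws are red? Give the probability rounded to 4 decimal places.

X ~ Binomial(n=7, p=0.444444).
P(X=4) = C(7,4) · p^4 · (1−p)^3
= 35 · 0.039018 · 0.17147 = 0.234164

0.2342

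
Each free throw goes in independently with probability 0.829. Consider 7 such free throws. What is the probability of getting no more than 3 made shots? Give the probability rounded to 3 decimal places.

0.019

X ~ Binomial(7, 0.829); P(X ≤ 3) = Σ C(7,k) p^k (1−p)^(7−k) over k:
  k=0: C(7,0)·0.829^0·0.171^7 = 0.00000
  k=1: C(7,1)·0.829^1·0.171^6 = 0.00015
  k=2: C(7,2)·0.829^2·0.171^5 = 0.00211
  k=3: C(7,3)·0.829^3·0.171^4 = 0.01705
Total = 0.01931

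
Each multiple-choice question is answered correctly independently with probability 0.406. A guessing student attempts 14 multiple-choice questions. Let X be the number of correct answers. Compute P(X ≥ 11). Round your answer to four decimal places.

X ~ Binomial(14, 0.406); P(X ≥ 11) = Σ C(14,k) p^k (1−p)^(14−k) over k:
  k=11: C(14,11)·0.406^11·0.594^3 = 0.003769
  k=12: C(14,12)·0.406^12·0.594^2 = 0.000644
  k=13: C(14,13)·0.406^13·0.594^1 = 0.000068
  k=14: C(14,14)·0.406^14·0.594^0 = 0.000003
Total = 0.004484

0.0045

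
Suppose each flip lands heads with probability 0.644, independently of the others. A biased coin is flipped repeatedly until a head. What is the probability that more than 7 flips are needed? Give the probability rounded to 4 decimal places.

Y = number of flips to the first success; geometric, p = 0.644.
P(Y > 7) = P(first 7 all fail) = (1−p)^7 = 0.000725

0.0007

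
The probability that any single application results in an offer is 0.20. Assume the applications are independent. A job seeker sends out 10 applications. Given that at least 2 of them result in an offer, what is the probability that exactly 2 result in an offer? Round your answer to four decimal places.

X ~ Binomial(10, 0.20). Want P(X=2 | X≥2) = P(X=2) / P(X≥2).
P(X=2) = C(10,2)·0.20^2·0.80^8 = 0.301990
P(X≥2) = 1 − 0.107374 − 0.268435 = 0.624190
Ratio = 0.301990 / 0.624190 = 0.483811

0.4838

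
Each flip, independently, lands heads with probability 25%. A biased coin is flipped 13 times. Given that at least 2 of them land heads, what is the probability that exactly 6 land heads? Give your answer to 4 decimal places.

0.0640

X ~ Binomial(13, 0.25). Want P(X=6 | X≥2) = P(X=6) / P(X≥2).
P(X=6) = C(13,6)·0.25^6·0.75^7 = 0.055922
P(X≥2) = 1 − 0.023757 − 0.102948 = 0.873295
Ratio = 0.055922 / 0.873295 = 0.064036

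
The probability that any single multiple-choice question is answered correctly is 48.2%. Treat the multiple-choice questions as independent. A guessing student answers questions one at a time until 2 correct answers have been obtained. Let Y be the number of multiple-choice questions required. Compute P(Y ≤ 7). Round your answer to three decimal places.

0.925

Finishing within 7 multiple-choice questions ⇔ at least 2 successes in the first 7. With X ~ Binomial(7, 0.482), P(Y ≤ 7) = 1 − P(X ≤ 1).
  k=0: C(7,0)·0.482^0·0.518^7 = 0.01001
  k=1: C(7,1)·0.482^1·0.518^6 = 0.06518
1 − 0.07519 = 0.92481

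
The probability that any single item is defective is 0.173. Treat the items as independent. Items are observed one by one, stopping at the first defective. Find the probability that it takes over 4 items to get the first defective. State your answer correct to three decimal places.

0.468

Y = number of items to the first success; geometric, p = 0.173.
P(Y > 4) = P(first 4 all fail) = (1−p)^4 = 0.46776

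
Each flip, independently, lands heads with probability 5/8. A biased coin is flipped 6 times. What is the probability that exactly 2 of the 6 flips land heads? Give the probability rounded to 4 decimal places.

X ~ Binomial(n=6, p=0.625).
P(X=2) = C(6,2) · p^2 · (1−p)^4
= 15 · 0.39062 · 0.019775 = 0.115871

0.1159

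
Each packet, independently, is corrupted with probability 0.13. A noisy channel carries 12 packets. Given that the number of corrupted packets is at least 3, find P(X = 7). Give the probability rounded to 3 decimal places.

X ~ Binomial(12, 0.13). Want P(X=7 | X≥3) = P(X=7) / P(X≥3).
P(X=7) = C(12,7)·0.13^7·0.87^5 = 0.00025
P(X≥3) = 1 − 0.18803 − 0.33716 − 0.27709 = 0.19772
Ratio = 0.00025 / 0.19772 = 0.00125

0.001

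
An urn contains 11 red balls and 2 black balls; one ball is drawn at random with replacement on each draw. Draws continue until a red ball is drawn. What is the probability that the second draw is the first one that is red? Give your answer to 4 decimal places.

Geometric (trials to first success), p = 0.846154.
P(Y = 2) = (1−p)^1 · p = 0.15385 · 0.846154 = 0.130178

0.1302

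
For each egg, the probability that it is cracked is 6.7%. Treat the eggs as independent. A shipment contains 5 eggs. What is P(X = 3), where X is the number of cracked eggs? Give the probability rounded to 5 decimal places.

0.00262

X ~ Binomial(n=5, p=0.067).
P(X=3) = C(5,3) · p^3 · (1−p)^2
= 10 · 0.00030076 · 0.87049 = 0.0026181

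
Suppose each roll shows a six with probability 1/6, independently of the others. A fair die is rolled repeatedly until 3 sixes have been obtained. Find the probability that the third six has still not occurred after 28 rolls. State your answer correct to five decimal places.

Needing more than 28 rolls ⇔ fewer than 3 successes in the first 28. With X ~ Binomial(28, 0.166667), P(Y > 28) = P(X ≤ 2).
  k=0: C(28,0)·0.166667^0·0.833333^28 = 0.0060663
  k=1: C(28,1)·0.166667^1·0.833333^27 = 0.0339714
  k=2: C(28,2)·0.166667^2·0.833333^26 = 0.0917227
P(X ≤ 2) = 0.1317604

0.13176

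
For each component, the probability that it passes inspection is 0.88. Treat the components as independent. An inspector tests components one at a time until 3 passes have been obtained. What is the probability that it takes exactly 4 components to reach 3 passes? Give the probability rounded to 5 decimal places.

Y = trial on which the third success occurs; negative binomial, r=3, p=0.88.
P(Y=4) = C(3,2) · p^3 · (1−p)^1
= 3 · 0.68147 · 0.12 = 0.2453299

0.24533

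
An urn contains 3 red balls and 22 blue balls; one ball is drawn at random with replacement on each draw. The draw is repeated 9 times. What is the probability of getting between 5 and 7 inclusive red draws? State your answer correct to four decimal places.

0.0021

X ~ Binomial(9, 0.12); P(5 ≤ X ≤ 7) = Σ C(9,k) p^k (1−p)^(9−k) over k:
  k=5: C(9,5)·0.12^5·0.88^4 = 0.001880
  k=6: C(9,6)·0.12^6·0.88^3 = 0.000171
  k=7: C(9,7)·0.12^7·0.88^2 = 0.000010
Total = 0.002061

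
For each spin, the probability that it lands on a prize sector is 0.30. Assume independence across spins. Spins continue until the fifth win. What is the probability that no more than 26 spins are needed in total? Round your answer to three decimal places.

Finishing within 26 spins ⇔ at least 5 successes in the first 26. With X ~ Binomial(26, 0.30), P(Y ≤ 26) = 1 − P(X ≤ 4).
  k=0: C(26,0)·0.30^0·0.70^26 = 0.00009
  k=1: C(26,1)·0.30^1·0.70^25 = 0.00105
  k=2: C(26,2)·0.30^2·0.70^24 = 0.00560
  k=3: C(26,3)·0.30^3·0.70^23 = 0.01921
  k=4: C(26,4)·0.30^4·0.70^22 = 0.04735
1 − 0.07330 = 0.92670

0.927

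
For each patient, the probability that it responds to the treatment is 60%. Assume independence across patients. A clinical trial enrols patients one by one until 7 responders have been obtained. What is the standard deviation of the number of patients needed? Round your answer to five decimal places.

2.78887

Y = total patients until the seventh success; negative binomial with r=7, p=0.60.
SD(Y) = √[r(1−p)/p²] = √(7.7777778) = 2.7888668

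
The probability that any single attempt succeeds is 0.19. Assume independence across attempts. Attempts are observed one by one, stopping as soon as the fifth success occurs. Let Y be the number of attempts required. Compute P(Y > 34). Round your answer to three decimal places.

0.199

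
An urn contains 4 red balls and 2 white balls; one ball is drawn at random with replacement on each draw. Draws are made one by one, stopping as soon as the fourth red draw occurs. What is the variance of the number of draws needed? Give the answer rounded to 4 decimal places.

3.0000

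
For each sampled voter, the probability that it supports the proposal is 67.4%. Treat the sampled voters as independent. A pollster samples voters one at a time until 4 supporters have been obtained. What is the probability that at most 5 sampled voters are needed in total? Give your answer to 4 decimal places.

0.4755

Finishing within 5 sampled voters ⇔ at least 4 successes in the first 5. With X ~ Binomial(5, 0.674), P(Y ≤ 5) = 1 − P(X ≤ 3).
  k=0: C(5,0)·0.674^0·0.326^5 = 0.003682
  k=1: C(5,1)·0.674^1·0.326^4 = 0.038063
  k=2: C(5,2)·0.674^2·0.326^3 = 0.157388
  k=3: C(5,3)·0.674^3·0.326^2 = 0.325398
1 − 0.524531 = 0.475469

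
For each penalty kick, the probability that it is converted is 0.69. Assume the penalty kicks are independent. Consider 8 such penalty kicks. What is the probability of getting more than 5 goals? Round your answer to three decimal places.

0.526

X ~ Binomial(8, 0.69); P(X ≥ 6) = Σ C(8,k) p^k (1−p)^(8−k) over k:
  k=6: C(8,6)·0.69^6·0.31^2 = 0.29039
  k=7: C(8,7)·0.69^7·0.31^1 = 0.18467
  k=8: C(8,8)·0.69^8·0.31^0 = 0.05138
Total = 0.52644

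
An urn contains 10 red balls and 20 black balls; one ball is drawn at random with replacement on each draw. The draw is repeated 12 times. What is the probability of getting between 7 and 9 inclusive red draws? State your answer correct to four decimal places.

X ~ Binomial(12, 0.333333); P(7 ≤ X ≤ 9) = Σ C(12,k) p^k (1−p)^(12−k) over k:
  k=7: C(12,7)·0.333333^7·0.666667^5 = 0.047689
  k=8: C(12,8)·0.333333^8·0.666667^4 = 0.014903
  k=9: C(12,9)·0.333333^9·0.666667^3 = 0.003312
Total = 0.065904

0.0659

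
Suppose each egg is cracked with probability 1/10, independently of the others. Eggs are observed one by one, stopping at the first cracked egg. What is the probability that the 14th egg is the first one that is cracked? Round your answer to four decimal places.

Geometric (trials to first success), p = 0.10.
P(Y = 14) = (1−p)^13 · p = 0.25419 · 0.10 = 0.025419

0.0254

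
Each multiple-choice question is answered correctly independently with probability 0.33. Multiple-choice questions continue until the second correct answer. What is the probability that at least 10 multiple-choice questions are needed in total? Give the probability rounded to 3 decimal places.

0.148

Needing more than 9 multiple-choice questions ⇔ fewer than 2 successes in the first 9. With X ~ Binomial(9, 0.33), P(Y > 9) = P(X ≤ 1).
  k=0: C(9,0)·0.33^0·0.67^9 = 0.02721
  k=1: C(9,1)·0.33^1·0.67^8 = 0.12060
P(X ≤ 1) = 0.14781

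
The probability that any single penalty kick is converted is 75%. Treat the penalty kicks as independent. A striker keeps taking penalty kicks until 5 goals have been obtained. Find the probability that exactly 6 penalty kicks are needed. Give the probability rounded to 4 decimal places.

0.2966

Y = trial on which the fifth success occurs; negative binomial, r=5, p=0.75.
P(Y=6) = C(5,4) · p^5 · (1−p)^1
= 5 · 0.2373 · 0.25 = 0.296631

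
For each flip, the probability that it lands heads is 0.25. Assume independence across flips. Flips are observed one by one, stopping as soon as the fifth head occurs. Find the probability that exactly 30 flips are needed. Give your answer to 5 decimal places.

0.01745

Y = trial on which the fifth success occurs; negative binomial, r=5, p=0.25.
P(Y=30) = C(29,4) · p^5 · (1−p)^25
= 23751 · 0.00097656 · 0.00075254 = 0.0174547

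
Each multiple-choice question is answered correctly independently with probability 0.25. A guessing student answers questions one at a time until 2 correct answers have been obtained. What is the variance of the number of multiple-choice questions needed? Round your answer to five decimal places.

Y = total multiple-choice questions until the second success; negative binomial with r=2, p=0.25.
Var(Y) = r(1−p)/p² = 2·0.75 / 0.25² = 24.0000000

24.00000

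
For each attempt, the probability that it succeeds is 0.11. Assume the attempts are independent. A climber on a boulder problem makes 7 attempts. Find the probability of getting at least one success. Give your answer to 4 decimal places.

0.5577

P(at least one) = 1 − P(none) = 1 − (1 − 0.11)^7
= 1 − 0.442313 = 0.557687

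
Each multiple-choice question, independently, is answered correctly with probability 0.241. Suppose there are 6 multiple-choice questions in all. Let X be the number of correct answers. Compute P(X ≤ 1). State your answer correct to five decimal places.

X ~ Binomial(6, 0.241); P(X ≤ 1) = Σ C(6,k) p^k (1−p)^(6−k) over k:
  k=0: C(6,0)·0.241^0·0.759^6 = 0.1911836
  k=1: C(6,1)·0.241^1·0.759^5 = 0.3642312
Total = 0.5554148

0.55541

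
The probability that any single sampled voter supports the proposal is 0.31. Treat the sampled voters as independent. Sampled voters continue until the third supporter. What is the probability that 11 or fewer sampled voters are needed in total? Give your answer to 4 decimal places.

Finishing within 11 sampled voters ⇔ at least 3 successes in the first 11. With X ~ Binomial(11, 0.31), P(Y ≤ 11) = 1 − P(X ≤ 2).
  k=0: C(11,0)·0.31^0·0.69^11 = 0.016879
  k=1: C(11,1)·0.31^1·0.69^10 = 0.083415
  k=2: C(11,2)·0.31^2·0.69^9 = 0.187382
1 − 0.287676 = 0.712324

0.7123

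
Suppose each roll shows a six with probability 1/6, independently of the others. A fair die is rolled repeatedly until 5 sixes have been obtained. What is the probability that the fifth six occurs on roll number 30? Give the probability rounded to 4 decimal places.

Y = trial on which the fifth success occurs; negative binomial, r=5, p=0.166667.
P(Y=30) = C(29,4) · p^5 · (1−p)^25
= 23751 · 0.0001286 · 0.010483 = 0.032018

0.0320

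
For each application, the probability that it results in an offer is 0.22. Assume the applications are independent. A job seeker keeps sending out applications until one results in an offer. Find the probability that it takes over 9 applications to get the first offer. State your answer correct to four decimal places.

Y = number of applications to the first success; geometric, p = 0.22.
P(Y > 9) = P(first 9 all fail) = (1−p)^9 = 0.106869

0.1069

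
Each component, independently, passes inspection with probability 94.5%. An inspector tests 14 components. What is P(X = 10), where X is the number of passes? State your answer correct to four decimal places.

0.0052

X ~ Binomial(n=14, p=0.945).
P(X=10) = C(14,10) · p^10 · (1−p)^4
= 1001 · 0.56796 · 9.1506e-06 = 0.005202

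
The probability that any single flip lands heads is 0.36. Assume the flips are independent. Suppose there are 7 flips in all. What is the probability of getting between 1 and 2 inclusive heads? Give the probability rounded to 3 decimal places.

X ~ Binomial(7, 0.36); P(1 ≤ X ≤ 2) = Σ C(7,k) p^k (1−p)^(7−k) over k:
  k=1: C(7,1)·0.36^1·0.64^6 = 0.17317
  k=2: C(7,2)·0.36^2·0.64^5 = 0.29223
Total = 0.46540

0.465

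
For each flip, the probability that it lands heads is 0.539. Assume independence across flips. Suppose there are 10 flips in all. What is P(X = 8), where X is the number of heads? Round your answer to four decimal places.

X ~ Binomial(n=10, p=0.539).
P(X=8) = C(10,8) · p^8 · (1−p)^2
= 45 · 0.0071238 · 0.21252 = 0.068128

0.0681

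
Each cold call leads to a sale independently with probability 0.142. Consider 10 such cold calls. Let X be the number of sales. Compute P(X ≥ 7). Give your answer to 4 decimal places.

X ~ Binomial(10, 0.142); P(X ≥ 7) = Σ C(10,k) p^k (1−p)^(10−k) over k:
  k=7: C(10,7)·0.142^7·0.858^3 = 0.000088
  k=8: C(10,8)·0.142^8·0.858^2 = 0.000005
  k=9: C(10,9)·0.142^9·0.858^1 = 0.000000
  k=10: C(10,10)·0.142^10·0.858^0 = 0.000000
Total = 0.000094

0.0001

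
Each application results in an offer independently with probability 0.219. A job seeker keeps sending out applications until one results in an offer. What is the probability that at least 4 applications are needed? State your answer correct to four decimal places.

Y = number of applications to the first success; geometric, p = 0.219.
P(Y > 3) = P(first 3 all fail) = (1−p)^3 = 0.476380

0.4764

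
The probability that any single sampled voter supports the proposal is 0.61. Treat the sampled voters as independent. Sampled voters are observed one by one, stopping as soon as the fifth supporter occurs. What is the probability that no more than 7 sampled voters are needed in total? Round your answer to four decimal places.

0.4419

Finishing within 7 sampled voters ⇔ at least 5 successes in the first 7. With X ~ Binomial(7, 0.61), P(Y ≤ 7) = 1 − P(X ≤ 4).
  k=0: C(7,0)·0.61^0·0.39^7 = 0.001372
  k=1: C(7,1)·0.61^1·0.39^6 = 0.015025
  k=2: C(7,2)·0.61^2·0.39^5 = 0.070502
  k=3: C(7,3)·0.61^3·0.39^4 = 0.183788
  k=4: C(7,4)·0.61^4·0.39^3 = 0.287463
1 − 0.558149 = 0.441851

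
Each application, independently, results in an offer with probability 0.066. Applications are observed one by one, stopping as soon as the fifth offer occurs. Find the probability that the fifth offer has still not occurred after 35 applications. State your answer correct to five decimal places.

Needing more than 35 applications ⇔ fewer than 5 successes in the first 35. With X ~ Binomial(35, 0.066), P(Y > 35) = P(X ≤ 4).
  k=0: C(35,0)·0.066^0·0.934^35 = 0.0916517
  k=1: C(35,1)·0.066^1·0.934^34 = 0.2266761
  k=2: C(35,2)·0.066^2·0.934^33 = 0.2723026
  k=3: C(35,3)·0.066^3·0.934^32 = 0.2116613
  k=4: C(35,4)·0.066^4·0.934^31 = 0.1196544
P(X ≤ 4) = 0.9219461

0.92195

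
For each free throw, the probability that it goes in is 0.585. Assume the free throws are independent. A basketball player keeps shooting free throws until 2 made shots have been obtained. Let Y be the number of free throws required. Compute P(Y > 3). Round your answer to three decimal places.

0.374

Needing more than 3 free throws ⇔ fewer than 2 successes in the first 3. With X ~ Binomial(3, 0.585), P(Y > 3) = P(X ≤ 1).
  k=0: C(3,0)·0.585^0·0.415^3 = 0.07147
  k=1: C(3,1)·0.585^1·0.415^2 = 0.30225
P(X ≤ 1) = 0.37373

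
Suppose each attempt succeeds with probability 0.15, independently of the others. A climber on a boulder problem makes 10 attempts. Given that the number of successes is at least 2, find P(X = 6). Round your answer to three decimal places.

X ~ Binomial(10, 0.15). Want P(X=6 | X≥2) = P(X=6) / P(X≥2).
P(X=6) = C(10,6)·0.15^6·0.85^4 = 0.00125
P(X≥2) = 1 − 0.19687 − 0.34743 = 0.45570
Ratio = 0.00125 / 0.45570 = 0.00274

0.003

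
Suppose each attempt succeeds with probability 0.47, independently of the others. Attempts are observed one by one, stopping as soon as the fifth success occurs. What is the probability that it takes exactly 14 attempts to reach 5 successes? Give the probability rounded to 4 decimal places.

Y = trial on which the fifth success occurs; negative binomial, r=5, p=0.47.
P(Y=14) = C(13,4) · p^5 · (1−p)^9
= 715 · 0.022935 · 0.0032998 = 0.054110

0.0541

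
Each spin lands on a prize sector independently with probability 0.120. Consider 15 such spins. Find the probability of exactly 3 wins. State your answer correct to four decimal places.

0.1696

X ~ Binomial(n=15, p=0.12).
P(X=3) = C(15,3) · p^3 · (1−p)^12
= 455 · 0.001728 · 0.21567 = 0.169569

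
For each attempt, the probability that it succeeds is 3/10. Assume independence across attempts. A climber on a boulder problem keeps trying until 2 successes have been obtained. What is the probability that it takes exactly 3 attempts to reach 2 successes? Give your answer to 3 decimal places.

0.126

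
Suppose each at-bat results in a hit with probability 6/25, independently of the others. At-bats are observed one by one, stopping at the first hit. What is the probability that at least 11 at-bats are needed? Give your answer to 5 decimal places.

0.06429

Y = number of at-bats to the first success; geometric, p = 0.24.
P(Y > 10) = P(first 10 all fail) = (1−p)^10 = 0.0642889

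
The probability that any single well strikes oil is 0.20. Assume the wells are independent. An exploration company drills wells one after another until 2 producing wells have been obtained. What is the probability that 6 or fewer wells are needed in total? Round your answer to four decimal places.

0.3446

Finishing within 6 wells ⇔ at least 2 successes in the first 6. With X ~ Binomial(6, 0.20), P(Y ≤ 6) = 1 − P(X ≤ 1).
  k=0: C(6,0)·0.20^0·0.80^6 = 0.262144
  k=1: C(6,1)·0.20^1·0.80^5 = 0.393216
1 − 0.655360 = 0.344640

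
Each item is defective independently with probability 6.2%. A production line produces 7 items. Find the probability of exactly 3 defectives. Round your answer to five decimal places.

0.00646

X ~ Binomial(n=7, p=0.062).
P(X=3) = C(7,3) · p^3 · (1−p)^4
= 35 · 0.00023833 · 0.77413 = 0.0064574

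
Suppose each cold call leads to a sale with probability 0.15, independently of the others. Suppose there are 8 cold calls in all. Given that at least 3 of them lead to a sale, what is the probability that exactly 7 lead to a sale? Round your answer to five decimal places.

X ~ Binomial(8, 0.15). Want P(X=7 | X≥3) = P(X=7) / P(X≥3).
P(X=7) = C(8,7)·0.15^7·0.85^1 = 0.0000116
P(X≥3) = 1 − 0.2724905 − 0.3846925 − 0.2376042 = 0.1052128
Ratio = 0.0000116 / 0.1052128 = 0.0001104

0.00011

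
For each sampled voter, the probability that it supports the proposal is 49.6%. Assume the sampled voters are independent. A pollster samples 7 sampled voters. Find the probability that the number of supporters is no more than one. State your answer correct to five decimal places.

X ~ Binomial(7, 0.496); P(X ≤ 1) = Σ C(7,k) p^k (1−p)^(7−k) over k:
  k=0: C(7,0)·0.496^0·0.504^7 = 0.0082606
  k=1: C(7,1)·0.496^1·0.504^6 = 0.0569066
Total = 0.0651673

0.06517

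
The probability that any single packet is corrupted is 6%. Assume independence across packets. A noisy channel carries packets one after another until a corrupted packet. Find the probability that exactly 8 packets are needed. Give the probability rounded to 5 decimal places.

0.03891

Geometric (trials to first success), p = 0.06.
P(Y = 8) = (1−p)^7 · p = 0.64848 · 0.06 = 0.0389087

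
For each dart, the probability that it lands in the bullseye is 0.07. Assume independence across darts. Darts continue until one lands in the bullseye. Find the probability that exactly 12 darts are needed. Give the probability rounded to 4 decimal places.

Geometric (trials to first success), p = 0.07.
P(Y = 12) = (1−p)^11 · p = 0.4501 · 0.07 = 0.031507

0.0315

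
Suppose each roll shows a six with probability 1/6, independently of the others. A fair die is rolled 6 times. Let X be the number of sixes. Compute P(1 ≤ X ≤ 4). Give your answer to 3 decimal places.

0.664

X ~ Binomial(6, 0.166667); P(1 ≤ X ≤ 4) = Σ C(6,k) p^k (1−p)^(6−k) over k:
  k=1: C(6,1)·0.166667^1·0.833333^5 = 0.40188
  k=2: C(6,2)·0.166667^2·0.833333^4 = 0.20094
  k=3: C(6,3)·0.166667^3·0.833333^3 = 0.05358
  k=4: C(6,4)·0.166667^4·0.833333^2 = 0.00804
Total = 0.66444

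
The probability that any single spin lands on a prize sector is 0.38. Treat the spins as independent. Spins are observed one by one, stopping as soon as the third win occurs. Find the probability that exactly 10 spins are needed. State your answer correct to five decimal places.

0.06957

Y = trial on which the third success occurs; negative binomial, r=3, p=0.38.
P(Y=10) = C(9,2) · p^3 · (1−p)^7
= 36 · 0.054872 · 0.035216 = 0.0695657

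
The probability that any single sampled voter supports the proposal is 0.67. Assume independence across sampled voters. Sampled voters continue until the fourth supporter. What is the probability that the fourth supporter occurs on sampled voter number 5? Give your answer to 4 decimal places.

Y = trial on which the fourth success occurs; negative binomial, r=4, p=0.67.
P(Y=5) = C(4,3) · p^4 · (1−p)^1
= 4 · 0.20151 · 0.33 = 0.265995

0.2660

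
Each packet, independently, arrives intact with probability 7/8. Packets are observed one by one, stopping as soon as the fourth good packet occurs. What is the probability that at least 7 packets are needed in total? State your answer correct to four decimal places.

Needing more than 6 packets ⇔ fewer than 4 successes in the first 6. With X ~ Binomial(6, 0.875), P(Y > 6) = P(X ≤ 3).
  k=0: C(6,0)·0.875^0·0.125^6 = 0.000004
  k=1: C(6,1)·0.875^1·0.125^5 = 0.000160
  k=2: C(6,2)·0.875^2·0.125^4 = 0.002804
  k=3: C(6,3)·0.875^3·0.125^3 = 0.026169
P(X ≤ 3) = 0.029137

0.0291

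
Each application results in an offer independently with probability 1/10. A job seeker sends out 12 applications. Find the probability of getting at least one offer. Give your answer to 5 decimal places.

0.71757

P(at least one) = 1 − P(none) = 1 − (1 − 0.10)^12
= 1 − 0.2824295 = 0.7175705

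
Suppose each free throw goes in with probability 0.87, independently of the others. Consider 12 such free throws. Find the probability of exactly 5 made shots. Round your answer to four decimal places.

0.0002

X ~ Binomial(n=12, p=0.87).
P(X=5) = C(12,5) · p^5 · (1−p)^7
= 792 · 0.49842 · 6.2749e-07 = 0.000248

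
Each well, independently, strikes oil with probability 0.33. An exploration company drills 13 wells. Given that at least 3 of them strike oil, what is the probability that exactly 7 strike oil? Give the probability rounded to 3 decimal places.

X ~ Binomial(13, 0.33). Want P(X=7 | X≥3) = P(X=7) / P(X≥3).
P(X=7) = C(13,7)·0.33^7·0.67^6 = 0.06616
P(X≥3) = 1 − 0.00548 − 0.03510 − 0.10374 = 0.85567
Ratio = 0.06616 / 0.85567 = 0.07731

0.077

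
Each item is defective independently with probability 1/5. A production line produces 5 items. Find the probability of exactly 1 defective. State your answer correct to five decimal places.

X ~ Binomial(n=5, p=0.20).
P(X=1) = C(5,1) · p^1 · (1−p)^4
= 5 · 0.2 · 0.4096 = 0.4096000

0.40960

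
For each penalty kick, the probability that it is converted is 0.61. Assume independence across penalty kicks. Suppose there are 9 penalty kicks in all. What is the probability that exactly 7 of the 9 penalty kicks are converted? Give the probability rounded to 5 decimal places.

X ~ Binomial(n=9, p=0.61).
P(X=7) = C(9,7) · p^7 · (1−p)^2
= 36 · 0.031427 · 0.1521 = 0.1720840

0.17208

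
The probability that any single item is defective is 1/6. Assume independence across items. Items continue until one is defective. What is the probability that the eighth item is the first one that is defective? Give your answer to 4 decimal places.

0.0465

Geometric (trials to first success), p = 0.166667.
P(Y = 8) = (1−p)^7 · p = 0.27908 · 0.166667 = 0.046514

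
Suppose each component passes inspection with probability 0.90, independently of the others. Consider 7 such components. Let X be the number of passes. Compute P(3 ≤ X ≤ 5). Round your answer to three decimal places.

0.150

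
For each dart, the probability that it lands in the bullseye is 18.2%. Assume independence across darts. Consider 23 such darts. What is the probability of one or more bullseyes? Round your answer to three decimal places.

P(at least one) = 1 − P(none) = 1 − (1 − 0.182)^23
= 1 − 0.00985 = 0.99015

0.990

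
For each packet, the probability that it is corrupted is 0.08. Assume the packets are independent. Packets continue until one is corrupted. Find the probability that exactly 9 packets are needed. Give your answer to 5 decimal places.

Geometric (trials to first success), p = 0.08.
P(Y = 9) = (1−p)^8 · p = 0.51322 · 0.08 = 0.0410575

0.04106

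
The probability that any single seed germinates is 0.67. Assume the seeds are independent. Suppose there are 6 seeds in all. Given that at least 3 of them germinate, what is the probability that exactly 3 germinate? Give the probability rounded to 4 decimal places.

X ~ Binomial(6, 0.67). Want P(X=3 | X≥3) = P(X=3) / P(X≥3).
P(X=3) = C(6,3)·0.67^3·0.33^3 = 0.216170
P(X≥3) = 1 − 0.001291 − 0.015732 − 0.079854 = 0.903122
Ratio = 0.216170 / 0.903122 = 0.239359

0.2394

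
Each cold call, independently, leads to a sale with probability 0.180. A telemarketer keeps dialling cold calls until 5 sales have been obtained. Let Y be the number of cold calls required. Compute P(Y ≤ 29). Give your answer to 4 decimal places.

Finishing within 29 cold calls ⇔ at least 5 successes in the first 29. With X ~ Binomial(29, 0.18), P(Y ≤ 29) = 1 − P(X ≤ 4).
  k=0: C(29,0)·0.18^0·0.82^29 = 0.003167
  k=1: C(29,1)·0.18^1·0.82^28 = 0.020159
  k=2: C(29,2)·0.18^2·0.82^27 = 0.061951
  k=3: C(29,3)·0.18^3·0.82^26 = 0.122390
  k=4: C(29,4)·0.18^4·0.82^25 = 0.174630
1 − 0.382296 = 0.617704

0.6177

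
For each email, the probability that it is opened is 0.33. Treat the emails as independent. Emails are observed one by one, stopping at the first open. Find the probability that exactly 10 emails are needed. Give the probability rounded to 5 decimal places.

0.00898

Geometric (trials to first success), p = 0.33.
P(Y = 10) = (1−p)^9 · p = 0.027207 · 0.33 = 0.0089782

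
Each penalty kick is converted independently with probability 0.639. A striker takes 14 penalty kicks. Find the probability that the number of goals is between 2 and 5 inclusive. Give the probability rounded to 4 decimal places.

0.0300

X ~ Binomial(14, 0.639); P(2 ≤ X ≤ 5) = Σ C(14,k) p^k (1−p)^(14−k) over k:
  k=2: C(14,2)·0.639^2·0.361^12 = 0.000182
  k=3: C(14,3)·0.639^3·0.361^11 = 0.001289
  k=4: C(14,4)·0.639^4·0.361^10 = 0.006273
  k=5: C(14,5)·0.639^5·0.361^9 = 0.022209
Total = 0.029954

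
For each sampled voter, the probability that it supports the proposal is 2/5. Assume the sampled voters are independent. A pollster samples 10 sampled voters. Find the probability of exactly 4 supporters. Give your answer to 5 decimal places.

X ~ Binomial(n=10, p=0.40).
P(X=4) = C(10,4) · p^4 · (1−p)^6
= 210 · 0.0256 · 0.046656 = 0.2508227

0.25082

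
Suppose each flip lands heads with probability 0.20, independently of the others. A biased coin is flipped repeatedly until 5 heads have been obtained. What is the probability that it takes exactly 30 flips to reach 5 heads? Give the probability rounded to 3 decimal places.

Y = trial on which the fifth success occurs; negative binomial, r=5, p=0.20.
P(Y=30) = C(29,4) · p^5 · (1−p)^25
= 23751 · 0.00032 · 0.0037779 = 0.02871

0.029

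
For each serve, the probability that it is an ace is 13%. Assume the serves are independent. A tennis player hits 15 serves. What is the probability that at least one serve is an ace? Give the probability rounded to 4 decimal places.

P(at least one) = 1 − P(none) = 1 − (1 − 0.13)^15
= 1 − 0.123819 = 0.876181

0.8762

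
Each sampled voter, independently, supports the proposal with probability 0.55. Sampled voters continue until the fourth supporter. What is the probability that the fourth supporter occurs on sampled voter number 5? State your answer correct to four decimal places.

0.1647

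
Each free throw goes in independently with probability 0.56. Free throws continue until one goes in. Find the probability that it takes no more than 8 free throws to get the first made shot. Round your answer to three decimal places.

Y = number of free throws to the first success; geometric, p = 0.56.
P(Y ≤ 8) = 1 − (1−p)^8 = 1 − 0.00140 = 0.99860

0.999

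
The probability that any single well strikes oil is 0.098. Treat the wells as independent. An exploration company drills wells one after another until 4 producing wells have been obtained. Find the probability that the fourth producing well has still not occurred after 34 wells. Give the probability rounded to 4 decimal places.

Needing more than 34 wells ⇔ fewer than 4 successes in the first 34. With X ~ Binomial(34, 0.098), P(Y > 34) = P(X ≤ 3).
  k=0: C(34,0)·0.098^0·0.902^34 = 0.029993
  k=1: C(34,1)·0.098^1·0.902^33 = 0.110795
  k=2: C(34,2)·0.098^2·0.902^32 = 0.198621
  k=3: C(34,3)·0.098^3·0.902^31 = 0.230183
P(X ≤ 3) = 0.569591

0.5696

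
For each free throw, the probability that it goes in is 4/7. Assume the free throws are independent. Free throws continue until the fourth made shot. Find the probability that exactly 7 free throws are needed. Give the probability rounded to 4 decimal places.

Y = trial on which the fourth success occurs; negative binomial, r=4, p=0.571429.
P(Y=7) = C(6,3) · p^4 · (1−p)^3
= 20 · 0.10662 · 0.078717 = 0.167860

0.1679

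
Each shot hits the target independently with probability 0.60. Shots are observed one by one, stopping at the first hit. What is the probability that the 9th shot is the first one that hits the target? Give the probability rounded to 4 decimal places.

Geometric (trials to first success), p = 0.60.
P(Y = 9) = (1−p)^8 · p = 0.00065536 · 0.60 = 0.000393

0.0004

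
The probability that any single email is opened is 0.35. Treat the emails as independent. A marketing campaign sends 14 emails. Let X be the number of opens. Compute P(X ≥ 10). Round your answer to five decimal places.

X ~ Binomial(14, 0.35); P(X ≥ 10) = Σ C(14,k) p^k (1−p)^(14−k) over k:
  k=10: C(14,10)·0.35^10·0.65^4 = 0.0049291
  k=11: C(14,11)·0.35^11·0.65^3 = 0.0009651
  k=12: C(14,12)·0.35^12·0.65^2 = 0.0001299
  k=13: C(14,13)·0.35^13·0.65^1 = 0.0000108
  k=14: C(14,14)·0.35^14·0.65^0 = 0.0000004
Total = 0.0060353

0.00604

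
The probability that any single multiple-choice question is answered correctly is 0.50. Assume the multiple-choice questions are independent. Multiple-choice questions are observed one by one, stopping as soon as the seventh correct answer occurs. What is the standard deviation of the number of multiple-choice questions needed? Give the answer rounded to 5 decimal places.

Y = total multiple-choice questions until the seventh success; negative binomial with r=7, p=0.50.
SD(Y) = √[r(1−p)/p²] = √(14.0000000) = 3.7416574

3.74166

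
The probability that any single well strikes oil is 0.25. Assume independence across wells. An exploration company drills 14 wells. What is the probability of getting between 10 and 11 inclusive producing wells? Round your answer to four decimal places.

0.0003

X ~ Binomial(14, 0.25); P(10 ≤ X ≤ 11) = Σ C(14,k) p^k (1−p)^(14−k) over k:
  k=10: C(14,10)·0.25^10·0.75^4 = 0.000302
  k=11: C(14,11)·0.25^11·0.75^3 = 0.000037
Total = 0.000339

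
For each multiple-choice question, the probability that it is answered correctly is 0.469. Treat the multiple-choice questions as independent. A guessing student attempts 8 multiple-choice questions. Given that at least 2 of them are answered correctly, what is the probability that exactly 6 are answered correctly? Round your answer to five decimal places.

0.08853

X ~ Binomial(8, 0.469). Want P(X=6 | X≥2) = P(X=6) / P(X≥2).
P(X=6) = C(8,6)·0.469^6·0.531^2 = 0.0840203
P(X≥2) = 1 − 0.0063206 − 0.0446606 = 0.9490188
Ratio = 0.0840203 / 0.9490188 = 0.0885338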